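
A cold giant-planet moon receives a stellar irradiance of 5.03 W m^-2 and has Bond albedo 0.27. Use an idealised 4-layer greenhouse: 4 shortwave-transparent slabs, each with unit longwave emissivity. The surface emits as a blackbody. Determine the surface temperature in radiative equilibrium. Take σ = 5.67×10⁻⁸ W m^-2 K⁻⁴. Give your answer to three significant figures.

94.9 kelvin

Top-of-atmosphere balance: σT_e⁴ = S(1−α)/4 = 0.9180 W m^-2 → T_e = 63.43 K.
For an N-layer opaque stack, T_s⁴ = (N+1)T_e⁴, hence T_s = (5)^(1/4)×63.43 K = 94.85 K.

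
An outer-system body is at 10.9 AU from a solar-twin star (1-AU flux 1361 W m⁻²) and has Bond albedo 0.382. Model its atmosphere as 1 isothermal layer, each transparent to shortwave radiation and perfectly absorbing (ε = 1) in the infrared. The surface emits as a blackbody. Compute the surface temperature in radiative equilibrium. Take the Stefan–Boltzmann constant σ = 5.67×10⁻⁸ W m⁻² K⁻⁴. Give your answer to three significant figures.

Irradiance scales as 1/d², so S = 1361 W m⁻² × (1/10.9)² = 11.46 W m⁻².
OLR = S(1−α)/4 = 1.770 W m⁻²; the top layer radiates at T_e = 74.75 K.
For an N-layer opaque stack, T_s⁴ = (N+1)T_e⁴, hence T_s = (2)^(1/4)×74.75 K = 88.89 K.

88.9 kelvin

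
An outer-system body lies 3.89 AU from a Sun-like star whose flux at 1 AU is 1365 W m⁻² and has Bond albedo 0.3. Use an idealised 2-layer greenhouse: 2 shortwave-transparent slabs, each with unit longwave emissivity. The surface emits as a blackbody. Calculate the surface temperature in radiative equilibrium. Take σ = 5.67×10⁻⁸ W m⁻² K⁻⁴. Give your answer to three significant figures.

170 K

By the inverse-square law, S = 1365/3.89² = 90.21 W m⁻².
OLR = S(1−α)/4 = 15.79 W m⁻²; the top layer radiates at T_e = 129.2 K.
For an N-layer opaque stack, T_s⁴ = (N+1)T_e⁴, hence T_s = (3)^(1/4)×129.2 K = 170.0 K.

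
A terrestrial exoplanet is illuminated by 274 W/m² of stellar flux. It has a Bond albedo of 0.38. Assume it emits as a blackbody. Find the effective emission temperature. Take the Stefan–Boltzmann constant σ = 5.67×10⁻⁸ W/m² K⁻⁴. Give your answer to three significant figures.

165 kelvin

Averaging over the sphere, the absorbed flux is S(1−α)/4 = 42.47 W/m².
Set σT⁴ = 42.47 → T = (42.47/σ)^(1/4) = 165.4 K.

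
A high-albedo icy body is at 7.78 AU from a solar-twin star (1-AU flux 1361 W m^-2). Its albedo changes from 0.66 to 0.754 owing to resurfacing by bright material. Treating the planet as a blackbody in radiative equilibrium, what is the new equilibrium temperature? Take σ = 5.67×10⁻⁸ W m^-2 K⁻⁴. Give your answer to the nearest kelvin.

By the inverse-square law, S = 1361/7.78² = 22.49 W m^-2.
New equilibrium: T₂ = [(1−0.754)·22.49/(4σ)]^(1/4) = 70.27 K.

70 K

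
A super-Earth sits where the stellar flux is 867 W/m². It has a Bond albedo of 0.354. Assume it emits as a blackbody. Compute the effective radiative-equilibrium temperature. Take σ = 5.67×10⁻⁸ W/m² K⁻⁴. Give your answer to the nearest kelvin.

Absorbed flux (global mean): S(1−α)/4 = 867.0·0.646/4 = 140.0 W/m².
In equilibrium σT⁴ equals this, so T = 222.9 K.

223 K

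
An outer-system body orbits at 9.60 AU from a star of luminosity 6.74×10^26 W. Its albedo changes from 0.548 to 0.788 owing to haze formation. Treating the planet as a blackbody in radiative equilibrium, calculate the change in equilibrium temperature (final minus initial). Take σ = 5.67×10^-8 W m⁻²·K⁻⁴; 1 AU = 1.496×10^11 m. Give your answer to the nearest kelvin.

d = 9.60 × 1.496×10^11 m = 1.436×10^12 m.
S = L/(4πd²) = 26.00 W m⁻².
Initial: T₁ = [S(1−0.548)/(4σ)]^(1/4) = 84.85 K.
After:  T₂ = [26.00·0.212/(4σ)]^(1/4) = 70.22 K.
ΔT = T₂ − T₁ = -14.63 K.

-15 K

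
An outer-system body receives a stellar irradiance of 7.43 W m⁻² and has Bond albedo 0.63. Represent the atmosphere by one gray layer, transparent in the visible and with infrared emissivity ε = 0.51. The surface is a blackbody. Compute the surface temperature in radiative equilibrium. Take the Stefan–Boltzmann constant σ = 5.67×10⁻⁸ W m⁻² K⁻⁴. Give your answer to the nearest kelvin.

64 kelvin

Effective emission temperature (TOA balance): σT_e⁴ = S(1−α)/4 = 0.6873 W m⁻² → T_e = 59.00 K.
Surface balance with a leaky layer gives σT_s⁴ = σT_e⁴·2/(2−ε), so T_s = T_e·[2/(2−0.51)]^(1/4) = 63.51 K.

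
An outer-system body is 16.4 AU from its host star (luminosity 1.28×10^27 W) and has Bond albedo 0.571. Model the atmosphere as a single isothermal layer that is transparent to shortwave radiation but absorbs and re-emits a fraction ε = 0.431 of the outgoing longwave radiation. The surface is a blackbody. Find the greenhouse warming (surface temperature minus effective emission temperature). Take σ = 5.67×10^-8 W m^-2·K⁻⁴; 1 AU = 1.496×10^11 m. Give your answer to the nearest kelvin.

Orbital distance: d = 16.4 AU = 2.453×10^12 m.
S = L/(4πd²) = 16.92 W m^-2.
The planet radiates to space at T_e = [S(1−α)/(4σ)]^(1/4) = 75.22 K.
Surface balance with a leaky layer gives σT_s⁴ = σT_e⁴·2/(2−ε), so T_s = T_e·[2/(2−0.431)]^(1/4) = 79.92 K.
The atmosphere warms the surface by 4.705 K.

5 K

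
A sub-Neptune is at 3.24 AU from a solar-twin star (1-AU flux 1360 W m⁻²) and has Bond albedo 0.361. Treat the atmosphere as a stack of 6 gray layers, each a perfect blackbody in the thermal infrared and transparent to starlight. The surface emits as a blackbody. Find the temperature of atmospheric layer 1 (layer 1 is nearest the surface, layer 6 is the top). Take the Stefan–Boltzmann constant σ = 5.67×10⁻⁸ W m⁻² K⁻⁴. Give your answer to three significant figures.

Flux at the orbit: S = 1360/(3.24)² = 129.6 W m⁻².
The effective emission temperature is T_e = [S(1−α)/(4σ)]^¼ = 138.2 K.
The net upward flux σT_e⁴ is constant between every pair of levels, so T_k⁴ = (N+1−k)T_e⁴.
T_1 = (6)^(1/4)·138.2 = 216.3 K.

216 K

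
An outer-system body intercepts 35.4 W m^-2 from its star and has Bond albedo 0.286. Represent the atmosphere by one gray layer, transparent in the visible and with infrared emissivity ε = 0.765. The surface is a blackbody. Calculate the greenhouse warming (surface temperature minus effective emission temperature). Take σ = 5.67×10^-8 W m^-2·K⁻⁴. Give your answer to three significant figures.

13.2 kelvin

The planet radiates to space at T_e = [S(1−α)/(4σ)]^(1/4) = 102.7 K.
The surface balance (absorbed SW + ε·downward IR = σT_s⁴) with T_a⁴ = T_s⁴/2 reduces to T_s = T_e·[2/(2−ε)]^¼ = 115.9 K.
Greenhouse warming: T_s − T_e = 13.16 K.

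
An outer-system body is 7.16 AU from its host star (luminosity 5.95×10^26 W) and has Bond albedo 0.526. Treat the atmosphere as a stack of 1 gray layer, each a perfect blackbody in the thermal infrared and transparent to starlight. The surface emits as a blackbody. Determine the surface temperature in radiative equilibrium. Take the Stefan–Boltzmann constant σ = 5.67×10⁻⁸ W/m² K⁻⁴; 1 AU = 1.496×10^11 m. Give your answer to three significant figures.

115 kelvin

d = 7.16 × 1.496×10^11 m = 1.071×10^12 m.
Flux at the orbit: S = L/(4πd²) = 5.95×10^26/(4π·(1.07×10^12)²) = 41.27 W/m².
OLR = S(1−α)/4 = 4.890 W/m²; the top layer radiates at T_e = 96.37 K.
Layer-by-layer balance gives σT_s⁴ = (N+1)σT_e⁴, so T_s = 2^¼·96.37 = 114.6 K.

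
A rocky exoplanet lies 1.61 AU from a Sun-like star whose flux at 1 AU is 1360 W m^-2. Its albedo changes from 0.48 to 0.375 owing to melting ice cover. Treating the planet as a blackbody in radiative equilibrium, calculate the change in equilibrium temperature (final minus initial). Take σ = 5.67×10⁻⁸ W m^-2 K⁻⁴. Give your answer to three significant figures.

Flux at the orbit: S = 1360/(1.61)² = 524.7 W m^-2.
Before: T₁ = [524.7·0.52/(4σ)]^(1/4) = 186.2 K.
Final:   T₂ = [S(1−0.375)/(4σ)]^(1/4) = 195.0 K.
ΔT = T₂ − T₁ = 8.763 K.

8.76 K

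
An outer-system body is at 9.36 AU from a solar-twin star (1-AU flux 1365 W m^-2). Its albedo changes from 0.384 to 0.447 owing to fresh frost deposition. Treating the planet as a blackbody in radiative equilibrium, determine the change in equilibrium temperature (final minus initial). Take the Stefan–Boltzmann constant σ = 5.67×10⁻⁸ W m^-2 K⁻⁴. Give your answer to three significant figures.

Irradiance scales as 1/d², so S = 1365 W m^-2 × (1/9.36)² = 15.58 W m^-2.
Before: T₁ = [15.58·0.616/(4σ)]^(1/4) = 80.65 K.
Final:   T₂ = [S(1−0.447)/(4σ)]^(1/4) = 78.51 K.
Change: 78.51 − 80.65 = -2.146 K.

-2.15 K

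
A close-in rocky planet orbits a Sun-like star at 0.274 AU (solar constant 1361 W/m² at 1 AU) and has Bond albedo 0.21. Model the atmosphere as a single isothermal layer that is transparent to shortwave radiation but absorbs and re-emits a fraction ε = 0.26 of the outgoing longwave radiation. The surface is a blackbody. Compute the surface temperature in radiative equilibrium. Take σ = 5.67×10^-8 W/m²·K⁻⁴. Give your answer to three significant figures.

Flux at the orbit: S = 1361/(0.274)² = 18130 W/m².
The planet radiates to space at T_e = [S(1−α)/(4σ)]^(1/4) = 501.3 K.
Surface balance with a leaky layer gives σT_s⁴ = σT_e⁴·2/(2−ε), so T_s = T_e·[2/(2−0.26)]^(1/4) = 519.0 K.

519 K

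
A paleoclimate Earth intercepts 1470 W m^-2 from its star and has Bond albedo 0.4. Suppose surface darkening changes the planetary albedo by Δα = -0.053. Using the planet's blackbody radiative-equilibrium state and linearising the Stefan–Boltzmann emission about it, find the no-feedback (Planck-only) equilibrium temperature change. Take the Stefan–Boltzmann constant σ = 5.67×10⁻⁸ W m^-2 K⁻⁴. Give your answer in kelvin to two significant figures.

The baseline emission temperature is T_e = 249.7 K.
The change in absorbed flux is Δ[S(1−α)/4] = −SΔα/4 = 19.48 W m^-2.
Linearising σT⁴ gives d(σT⁴)/dT = 4σT_e³ = 3.532 W m^-2 per K.
So ΔT₀ = 19.48/3.532 = 5.51 K.

5.5 kelvin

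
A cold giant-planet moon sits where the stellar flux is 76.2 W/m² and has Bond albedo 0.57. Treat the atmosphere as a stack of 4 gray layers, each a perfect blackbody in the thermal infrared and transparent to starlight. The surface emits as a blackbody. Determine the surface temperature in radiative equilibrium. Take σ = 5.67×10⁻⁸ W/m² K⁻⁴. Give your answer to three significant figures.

OLR = S(1−α)/4 = 8.192 W/m²; the top layer radiates at T_e = 109.6 K.
With N = 4 opaque layers, T_s = (N+1)^(1/4)·T_e = 5^(1/4)·109.6 = 163.9 K.

164 K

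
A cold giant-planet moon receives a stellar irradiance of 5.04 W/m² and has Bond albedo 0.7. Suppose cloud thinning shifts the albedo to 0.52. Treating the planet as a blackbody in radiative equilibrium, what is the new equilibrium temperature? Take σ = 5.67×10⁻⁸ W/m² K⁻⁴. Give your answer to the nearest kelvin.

57 K

T₂ = [S(1−α₂)/(4σ)]^(1/4) = [5.040·0.48/(4σ)]^(1/4) = 57.15 K.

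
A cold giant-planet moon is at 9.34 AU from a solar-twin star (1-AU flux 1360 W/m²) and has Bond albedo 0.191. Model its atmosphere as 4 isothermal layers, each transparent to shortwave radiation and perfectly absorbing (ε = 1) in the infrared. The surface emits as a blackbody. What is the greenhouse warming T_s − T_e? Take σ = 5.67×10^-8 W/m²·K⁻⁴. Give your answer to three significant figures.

Flux at the orbit: S = 1360/(9.34)² = 15.59 W/m².
OLR = S(1−α)/4 = 3.153 W/m²; the top layer radiates at T_e = 86.36 K.
Surface: T_s = (5)^¼·T_e = 129.1 K.
So the greenhouse effect raises the surface by 129.1 − 86.36 = 42.78 K.

42.8 K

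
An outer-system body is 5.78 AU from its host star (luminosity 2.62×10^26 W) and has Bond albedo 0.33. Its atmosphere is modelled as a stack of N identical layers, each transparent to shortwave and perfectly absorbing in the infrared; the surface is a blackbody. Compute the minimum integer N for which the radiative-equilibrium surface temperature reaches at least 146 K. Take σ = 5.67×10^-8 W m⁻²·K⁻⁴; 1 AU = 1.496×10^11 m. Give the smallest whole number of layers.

d = 5.78 × 1.496×10^11 m = 8.647×10^11 m.
Spreading L over a sphere of radius d: S = 2.62×10^26/(4π·8.65×10^11²) = 27.89 W m⁻².
OLR = S(1−α)/4 = 4.671 W m⁻²; the top layer radiates at T_e = 95.27 K.
Since T_s⁴ = (N+1)T_e⁴, we need N ≥ (T_s/T_e)⁴ − 1 = 4.516.
So N ≥ 4.516; the smallest integer is N = 5.

5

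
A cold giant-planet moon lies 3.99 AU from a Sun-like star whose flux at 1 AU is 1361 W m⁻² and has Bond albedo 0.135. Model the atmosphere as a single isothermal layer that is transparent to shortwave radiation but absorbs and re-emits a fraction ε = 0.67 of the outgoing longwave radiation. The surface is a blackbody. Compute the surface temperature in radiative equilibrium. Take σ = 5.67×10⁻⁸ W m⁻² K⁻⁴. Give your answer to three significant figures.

Irradiance scales as 1/d², so S = 1361 W m⁻² × (1/3.99)² = 85.49 W m⁻².
At the top of the atmosphere, σT_e⁴ = S(1−α)/4 = 18.49 W m⁻², giving T_e = 134.4 K.
For a single slab of emissivity ε, T_s⁴ = 2T_e⁴/(2−ε); thus T_s = 134.4·(1.504)^(1/4) = 148.8 K.

149 K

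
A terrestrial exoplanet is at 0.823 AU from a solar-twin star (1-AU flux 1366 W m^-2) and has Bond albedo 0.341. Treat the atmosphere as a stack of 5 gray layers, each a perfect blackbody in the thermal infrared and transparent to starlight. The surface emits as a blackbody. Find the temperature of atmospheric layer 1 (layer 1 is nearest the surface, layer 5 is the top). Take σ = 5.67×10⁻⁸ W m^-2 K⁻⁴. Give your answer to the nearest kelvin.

414 K

By the inverse-square law, S = 1366/0.823² = 2017 W m^-2.
Top-of-atmosphere balance: σT_e⁴ = S(1−α)/4 = 332.3 W m^-2 → T_e = 276.7 K.
The net upward flux σT_e⁴ is constant between every pair of levels, so T_k⁴ = (N+1−k)T_e⁴.
With k = 1: T_1 = (5+1−1)^¼·276.7 K = 413.7 K.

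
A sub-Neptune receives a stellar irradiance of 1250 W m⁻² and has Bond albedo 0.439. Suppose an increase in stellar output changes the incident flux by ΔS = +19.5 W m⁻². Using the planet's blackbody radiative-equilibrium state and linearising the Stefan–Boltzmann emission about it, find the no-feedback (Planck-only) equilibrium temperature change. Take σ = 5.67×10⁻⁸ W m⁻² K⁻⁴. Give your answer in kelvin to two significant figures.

Unperturbed T_e = [1250·(1−0.439)/(4σ)]^¼ = 235.8 K.
ΔF = Δ[S(1−α)]/4 = (1−0.439)·+19.5/4 = 2.735 W m⁻².
Planck response: λ_P = 4σT_e³ = 4·5.67×10⁻⁸·(235.8)³ = 2.974 W m⁻²/K.
So ΔT₀ = 2.735/2.974 = 0.920 K.

0.92 K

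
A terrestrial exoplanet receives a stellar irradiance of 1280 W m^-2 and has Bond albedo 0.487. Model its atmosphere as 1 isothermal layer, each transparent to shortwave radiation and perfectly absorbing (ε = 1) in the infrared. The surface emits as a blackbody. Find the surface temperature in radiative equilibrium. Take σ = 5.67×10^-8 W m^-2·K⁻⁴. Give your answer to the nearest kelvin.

276 kelvin

Top-of-atmosphere balance: σT_e⁴ = S(1−α)/4 = 164.2 W m^-2 → T_e = 232.0 K.
With N = 1 opaque layers, T_s = (N+1)^(1/4)·T_e = 2^(1/4)·232.0 = 275.9 K.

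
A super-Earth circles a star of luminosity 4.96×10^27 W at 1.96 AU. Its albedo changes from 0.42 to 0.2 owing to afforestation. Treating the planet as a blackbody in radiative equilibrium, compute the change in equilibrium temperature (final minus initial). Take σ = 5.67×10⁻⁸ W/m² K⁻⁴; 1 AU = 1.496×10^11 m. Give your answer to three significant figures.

27.6 K

Orbital distance: d = 1.96 AU = 2.932×10^11 m.
Spreading L over a sphere of radius d: S = 4.96×10^27/(4π·2.93×10^11²) = 4591 W/m².
Initial: T₁ = [S(1−0.42)/(4σ)]^(1/4) = 329.2 K.
With α = 0.2, T₂ = 356.7 K.
ΔT = T₂ − T₁ = 27.56 K.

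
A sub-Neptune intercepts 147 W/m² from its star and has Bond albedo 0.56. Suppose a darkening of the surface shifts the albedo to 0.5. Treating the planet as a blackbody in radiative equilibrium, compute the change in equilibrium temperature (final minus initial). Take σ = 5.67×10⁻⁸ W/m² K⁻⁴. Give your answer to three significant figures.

Before: T₁ = [147.0·0.44/(4σ)]^(1/4) = 130.0 K.
Final:   T₂ = [S(1−0.5)/(4σ)]^(1/4) = 134.2 K.
ΔT = T₂ − T₁ = 4.220 K.

4.22 kelvin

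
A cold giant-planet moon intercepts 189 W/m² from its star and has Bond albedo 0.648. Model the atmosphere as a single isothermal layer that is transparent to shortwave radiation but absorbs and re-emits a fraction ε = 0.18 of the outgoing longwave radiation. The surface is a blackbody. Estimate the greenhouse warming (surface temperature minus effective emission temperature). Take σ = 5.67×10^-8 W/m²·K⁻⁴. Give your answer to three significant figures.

At the top of the atmosphere, σT_e⁴ = S(1−α)/4 = 16.63 W/m², giving T_e = 130.9 K.
For a single slab of emissivity ε, T_s⁴ = 2T_e⁴/(2−ε); thus T_s = 130.9·(1.099)^(1/4) = 134.0 K.
T_s − T_e = 134.0 − 130.9 = 3.122 K.

3.12 kelvin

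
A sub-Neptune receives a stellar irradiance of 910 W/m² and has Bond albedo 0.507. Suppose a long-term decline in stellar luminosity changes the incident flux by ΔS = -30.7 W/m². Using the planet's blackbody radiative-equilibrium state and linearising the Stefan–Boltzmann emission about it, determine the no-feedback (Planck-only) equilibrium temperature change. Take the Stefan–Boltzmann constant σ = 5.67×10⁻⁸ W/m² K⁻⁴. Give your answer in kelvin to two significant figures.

-1.8 kelvin

Unperturbed T_e = [910.0·(1−0.507)/(4σ)]^¼ = 210.9 K.
Only a fraction (1−α) is absorbed and it's spread over 4πR², so ΔF = (1−α)ΔS/4 = -3.784 W/m².
The Planck feedback parameter is 4σT_e³ = 2.127 W/m²/K.
Hence the no-feedback warming is ΔF/(4σT_e³) = -1.78 K.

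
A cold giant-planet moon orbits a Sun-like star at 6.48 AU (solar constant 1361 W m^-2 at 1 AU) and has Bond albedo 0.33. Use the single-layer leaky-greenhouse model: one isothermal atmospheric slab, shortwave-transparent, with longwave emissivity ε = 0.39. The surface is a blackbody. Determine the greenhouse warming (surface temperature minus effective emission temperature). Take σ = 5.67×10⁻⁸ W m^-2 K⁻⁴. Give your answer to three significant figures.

Irradiance scales as 1/d², so S = 1361 W m^-2 × (1/6.48)² = 32.41 W m^-2.
Effective emission temperature (TOA balance): σT_e⁴ = S(1−α)/4 = 5.429 W m^-2 → T_e = 98.92 K.
For a single slab of emissivity ε, T_s⁴ = 2T_e⁴/(2−ε); thus T_s = 98.92·(1.242)^(1/4) = 104.4 K.
Greenhouse warming: T_s − T_e = 5.512 K.

5.51 K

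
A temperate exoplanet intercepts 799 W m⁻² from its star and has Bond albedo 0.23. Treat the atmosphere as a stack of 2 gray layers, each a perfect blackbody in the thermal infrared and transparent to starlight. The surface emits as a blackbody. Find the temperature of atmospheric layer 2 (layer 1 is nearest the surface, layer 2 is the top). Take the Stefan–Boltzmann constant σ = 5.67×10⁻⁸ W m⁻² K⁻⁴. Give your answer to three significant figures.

OLR = S(1−α)/4 = 153.8 W m⁻²; the top layer radiates at T_e = 228.2 K.
In the N-layer model, layer k (counted from the surface) has T_k = (N+1−k)^(1/4)·T_e.
T_2 = (1)^(1/4)·228.2 = 228.2 K.

228 K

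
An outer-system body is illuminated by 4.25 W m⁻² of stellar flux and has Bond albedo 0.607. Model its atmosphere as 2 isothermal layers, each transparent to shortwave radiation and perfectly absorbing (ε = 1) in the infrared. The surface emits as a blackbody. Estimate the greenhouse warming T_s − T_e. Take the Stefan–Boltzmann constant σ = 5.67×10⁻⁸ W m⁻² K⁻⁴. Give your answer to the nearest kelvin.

16 kelvin

OLR = S(1−α)/4 = 0.4176 W m⁻²; the top layer radiates at T_e = 52.09 K.
T_s = (N+1)^(1/4)·T_e = 68.56 K.
Warming: T_s − T_e = 16.47 K.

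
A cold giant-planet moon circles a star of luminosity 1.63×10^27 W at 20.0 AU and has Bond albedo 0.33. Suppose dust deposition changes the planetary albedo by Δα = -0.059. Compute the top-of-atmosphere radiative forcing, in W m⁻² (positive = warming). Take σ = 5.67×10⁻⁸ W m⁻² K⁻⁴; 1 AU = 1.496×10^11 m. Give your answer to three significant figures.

0.214 W m⁻²

d = 20.0 × 1.496×10^11 m = 2.992×10^12 m.
Spreading L over a sphere of radius d: S = 1.63×10^27/(4π·2.99×10^12²) = 14.49 W m⁻².
ΔF = −(S/4)Δα = −(14.49/4)×(-0.059) = 0.2137 W m⁻².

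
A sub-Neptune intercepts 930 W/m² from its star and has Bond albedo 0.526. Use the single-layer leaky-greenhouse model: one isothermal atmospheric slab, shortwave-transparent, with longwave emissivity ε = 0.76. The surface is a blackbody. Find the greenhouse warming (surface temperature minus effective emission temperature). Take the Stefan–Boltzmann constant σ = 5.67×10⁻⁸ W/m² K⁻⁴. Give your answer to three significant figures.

At the top of the atmosphere, σT_e⁴ = S(1−α)/4 = 110.2 W/m², giving T_e = 210.0 K.
The surface balance (absorbed SW + ε·downward IR = σT_s⁴) with T_a⁴ = T_s⁴/2 reduces to T_s = T_e·[2/(2−ε)]^¼ = 236.6 K.
T_s − T_e = 236.6 − 210.0 = 26.65 K.

26.7 kelvin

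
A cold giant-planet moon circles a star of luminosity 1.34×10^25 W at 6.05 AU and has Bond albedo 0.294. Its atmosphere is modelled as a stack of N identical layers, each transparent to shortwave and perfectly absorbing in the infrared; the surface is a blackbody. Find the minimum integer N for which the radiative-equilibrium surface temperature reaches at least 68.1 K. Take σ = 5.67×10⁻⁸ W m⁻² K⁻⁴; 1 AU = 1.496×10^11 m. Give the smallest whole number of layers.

5

Orbital distance: d = 6.05 AU = 9.051×10^11 m.
Spreading L over a sphere of radius d: S = 1.34×10^25/(4π·9.05×10^11²) = 1.302 W m⁻².
The effective emission temperature is T_e = [S(1−α)/(4σ)]^¼ = 44.87 K.
Need (N+1)T_e⁴ ≥ T_s⁴, i.e. N+1 ≥ (68.1/44.87)⁴ = 5.308.
The minimum whole number is N = 5.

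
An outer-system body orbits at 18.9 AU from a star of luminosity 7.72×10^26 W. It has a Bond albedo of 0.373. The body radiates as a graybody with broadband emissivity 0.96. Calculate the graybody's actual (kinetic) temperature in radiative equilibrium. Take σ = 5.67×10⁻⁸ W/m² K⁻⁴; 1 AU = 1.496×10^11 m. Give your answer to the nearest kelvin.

Orbital distance: d = 18.9 AU = 2.827×10^12 m.
Flux at the orbit: S = L/(4πd²) = 7.72×10^26/(4π·(2.83×10^12)²) = 7.685 W/m².
Absorbed flux (global mean): S(1−α)/4 = 7.685·0.627/4 = 1.205 W/m².
Radiative balance εσT⁴ = 1.205 gives T = [1.205/(0.96·σ)]^(1/4) = 68.59 K.

69 kelvin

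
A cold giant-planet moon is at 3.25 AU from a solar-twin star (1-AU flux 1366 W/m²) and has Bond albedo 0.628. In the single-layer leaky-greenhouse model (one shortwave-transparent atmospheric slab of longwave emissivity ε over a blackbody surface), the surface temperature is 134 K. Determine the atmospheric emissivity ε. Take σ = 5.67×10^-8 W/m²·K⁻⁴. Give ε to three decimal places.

0.684

Irradiance scales as 1/d², so S = 1366 W/m² × (1/3.25)² = 129.3 W/m².
TOA balance gives T_e = 120.7 K.
Inverting T_s⁴ = 2T_e⁴/(2−ε): (T_e/T_s)⁴ = 0.6579, so ε = 2(1 − 0.6579) = 0.6842.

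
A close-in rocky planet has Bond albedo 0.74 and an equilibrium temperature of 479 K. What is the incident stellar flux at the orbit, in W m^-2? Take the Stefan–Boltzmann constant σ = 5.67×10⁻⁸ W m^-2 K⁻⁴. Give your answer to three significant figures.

From S(1−α)/4 = σT⁴: S = 4σT⁴/(1−α).
σT⁴ = 5.67×10⁻⁸·(479)⁴ = 2985 W m^-2.
So S = 4×2985/(1−0.74) = 45920 W m^-2.

45900 W m^-2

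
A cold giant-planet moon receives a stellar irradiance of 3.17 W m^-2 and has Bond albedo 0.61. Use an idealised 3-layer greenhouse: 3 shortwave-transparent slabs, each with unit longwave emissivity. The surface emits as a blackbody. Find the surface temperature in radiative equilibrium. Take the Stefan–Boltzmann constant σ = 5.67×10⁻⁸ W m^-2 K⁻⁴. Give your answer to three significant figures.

The effective emission temperature is T_e = [S(1−α)/(4σ)]^¼ = 48.32 K.
With N = 3 opaque layers, T_s = (N+1)^(1/4)·T_e = 4^(1/4)·48.32 = 68.33 K.

68.3 K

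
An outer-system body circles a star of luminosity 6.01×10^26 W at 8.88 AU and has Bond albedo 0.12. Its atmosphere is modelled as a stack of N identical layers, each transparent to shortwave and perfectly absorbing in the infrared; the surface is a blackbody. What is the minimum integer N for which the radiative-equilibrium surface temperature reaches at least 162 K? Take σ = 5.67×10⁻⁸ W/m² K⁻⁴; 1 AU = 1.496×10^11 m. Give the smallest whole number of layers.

6

Orbital distance: d = 8.88 AU = 1.328×10^12 m.
Flux at the orbit: S = L/(4πd²) = 6.01×10^26/(4π·(1.33×10^12)²) = 27.10 W/m².
OLR = S(1−α)/4 = 5.962 W/m²; the top layer radiates at T_e = 101.3 K.
Need (N+1)T_e⁴ ≥ T_s⁴, i.e. N+1 ≥ (162/101.3)⁴ = 6.550.
So N ≥ 5.550; the smallest integer is N = 6.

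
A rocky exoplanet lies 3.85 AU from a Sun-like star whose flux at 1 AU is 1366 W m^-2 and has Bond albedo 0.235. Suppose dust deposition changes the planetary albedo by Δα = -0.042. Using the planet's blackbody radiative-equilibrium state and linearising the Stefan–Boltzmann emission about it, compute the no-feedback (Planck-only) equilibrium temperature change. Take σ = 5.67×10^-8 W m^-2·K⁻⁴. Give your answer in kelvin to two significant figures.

Irradiance scales as 1/d², so S = 1366 W m^-2 × (1/3.85)² = 92.16 W m^-2.
The baseline emission temperature is T_e = 132.8 K.
ΔF = −(S/4)Δα = −(92.16/4)×(-0.042) = 0.9677 W m^-2.
Linearising σT⁴ gives d(σT⁴)/dT = 4σT_e³ = 0.5310 W m^-2 per K.
Hence the no-feedback warming is ΔF/(4σT_e³) = 1.82 K.

1.8 K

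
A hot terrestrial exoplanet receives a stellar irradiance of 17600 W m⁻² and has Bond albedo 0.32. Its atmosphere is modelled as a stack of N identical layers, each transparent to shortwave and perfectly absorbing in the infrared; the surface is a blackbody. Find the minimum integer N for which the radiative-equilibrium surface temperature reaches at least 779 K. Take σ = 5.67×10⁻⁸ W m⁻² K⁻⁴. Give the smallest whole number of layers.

6

OLR = S(1−α)/4 = 2992 W m⁻²; the top layer radiates at T_e = 479.3 K.
Need (N+1)T_e⁴ ≥ T_s⁴, i.e. N+1 ≥ (779/479.3)⁴ = 6.979.
Rounding up, N = 6.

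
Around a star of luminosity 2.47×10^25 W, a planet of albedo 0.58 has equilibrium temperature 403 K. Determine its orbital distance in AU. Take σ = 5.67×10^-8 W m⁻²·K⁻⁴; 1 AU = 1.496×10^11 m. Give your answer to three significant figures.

0.0785 AU

The flux needed for this T is 4σT⁴/(1−0.58) = 14240 W m⁻².
S = L/(4πd²) → d = √(L/4πS) = √(2.47×10^25/(4π·14240)) = 1.175×10^10 m = 0.07852 AU.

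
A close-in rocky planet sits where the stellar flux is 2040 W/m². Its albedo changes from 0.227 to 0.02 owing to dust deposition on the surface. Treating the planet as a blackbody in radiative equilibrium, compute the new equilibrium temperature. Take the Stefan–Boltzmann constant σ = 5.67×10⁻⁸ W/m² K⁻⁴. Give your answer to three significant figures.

306 K

T₂ = [S(1−α₂)/(4σ)]^(1/4) = [2040·0.98/(4σ)]^(1/4) = 306.4 K.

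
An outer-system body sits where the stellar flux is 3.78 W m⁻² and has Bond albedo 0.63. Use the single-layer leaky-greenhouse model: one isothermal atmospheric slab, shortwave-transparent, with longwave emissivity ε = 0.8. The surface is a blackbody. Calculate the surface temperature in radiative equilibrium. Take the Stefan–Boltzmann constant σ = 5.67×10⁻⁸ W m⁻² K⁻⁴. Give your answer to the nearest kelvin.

57 K

Effective emission temperature (TOA balance): σT_e⁴ = S(1−α)/4 = 0.3496 W m⁻² → T_e = 49.83 K.
For a single slab of emissivity ε, T_s⁴ = 2T_e⁴/(2−ε); thus T_s = 49.83·(1.667)^(1/4) = 56.62 K.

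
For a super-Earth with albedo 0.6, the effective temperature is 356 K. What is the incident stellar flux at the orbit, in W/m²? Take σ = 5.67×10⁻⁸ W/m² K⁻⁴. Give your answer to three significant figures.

Invert the energy balance for S: S = 4σT⁴/(1−α).
The emitted flux is σT⁴ = 910.7 W/m².
So S = 4×910.7/(1−0.6) = 9107 W/m².

9110 W/m²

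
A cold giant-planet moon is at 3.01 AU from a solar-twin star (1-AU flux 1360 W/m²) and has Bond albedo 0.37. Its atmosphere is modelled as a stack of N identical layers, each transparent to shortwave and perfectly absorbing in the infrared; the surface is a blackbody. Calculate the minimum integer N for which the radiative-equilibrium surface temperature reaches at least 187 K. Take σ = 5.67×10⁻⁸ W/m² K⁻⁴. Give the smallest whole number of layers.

2

Irradiance scales as 1/d², so S = 1360 W/m² × (1/3.01)² = 150.1 W/m².
The effective emission temperature is T_e = [S(1−α)/(4σ)]^¼ = 142.9 K.
T_s = (N+1)^(1/4)·T_e ≥ 187 K requires N+1 ≥ (T_s/T_e)⁴ = (187/142.9)⁴ = 2.933.
Rounding up, N = 2.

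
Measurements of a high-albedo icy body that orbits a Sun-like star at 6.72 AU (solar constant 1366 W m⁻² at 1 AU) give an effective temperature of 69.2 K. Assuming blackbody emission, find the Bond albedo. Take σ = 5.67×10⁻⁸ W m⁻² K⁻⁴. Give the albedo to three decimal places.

By the inverse-square law, S = 1366/6.72² = 30.25 W m⁻².
From σT⁴ = S(1−α)/4 we invert for α: 1−α = 4σT⁴/S.
σT⁴ = 1.300 W m⁻², so 4σT⁴ = 5.201 W m⁻².
Hence α = 1 − 5.201/30.25 = 0.8281.

0.828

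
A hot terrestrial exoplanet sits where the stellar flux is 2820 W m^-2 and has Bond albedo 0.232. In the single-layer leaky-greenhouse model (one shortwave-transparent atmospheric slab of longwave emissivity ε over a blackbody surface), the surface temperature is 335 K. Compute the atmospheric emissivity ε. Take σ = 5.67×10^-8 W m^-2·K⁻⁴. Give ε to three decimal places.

0.484

Effective temperature: T_e = [S(1−α)/(4σ)]^(1/4) = 312.6 K.
T_s⁴ = T_e⁴·2/(2−ε) → ε = 2 − 2(T_e/T_s)⁴ = 2 − 2·(312.6/335)⁴ = 0.4836.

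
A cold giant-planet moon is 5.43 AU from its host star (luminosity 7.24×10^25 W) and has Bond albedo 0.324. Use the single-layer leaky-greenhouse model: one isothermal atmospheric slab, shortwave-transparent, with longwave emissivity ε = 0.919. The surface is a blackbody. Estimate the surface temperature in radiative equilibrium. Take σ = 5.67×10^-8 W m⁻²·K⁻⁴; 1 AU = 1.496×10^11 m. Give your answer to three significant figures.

d = 5.43 × 1.496×10^11 m = 8.123×10^11 m.
S = L/(4πd²) = 8.731 W m⁻².
Effective emission temperature (TOA balance): σT_e⁴ = S(1−α)/4 = 1.476 W m⁻² → T_e = 71.42 K.
The surface balance (absorbed SW + ε·downward IR = σT_s⁴) with T_a⁴ = T_s⁴/2 reduces to T_s = T_e·[2/(2−ε)]^¼ = 83.30 K.

83.3 kelvin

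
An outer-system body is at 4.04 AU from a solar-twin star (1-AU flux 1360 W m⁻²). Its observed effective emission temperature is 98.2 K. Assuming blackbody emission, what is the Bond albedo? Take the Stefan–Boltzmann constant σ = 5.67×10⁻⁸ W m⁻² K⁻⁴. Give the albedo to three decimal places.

0.747

Flux at the orbit: S = 1360/(4.04)² = 83.33 W m⁻².
Rearranging the radiative balance, α = 1 − 4σT⁴/S.
σT⁴ = 5.273 W m⁻², so 4σT⁴ = 21.09 W m⁻².
Hence α = 1 − 21.09/83.33 = 0.7469.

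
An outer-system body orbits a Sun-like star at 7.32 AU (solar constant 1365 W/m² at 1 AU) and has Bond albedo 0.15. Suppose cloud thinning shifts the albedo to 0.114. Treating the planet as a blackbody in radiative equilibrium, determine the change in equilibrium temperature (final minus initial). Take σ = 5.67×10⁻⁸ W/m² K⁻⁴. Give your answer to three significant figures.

By the inverse-square law, S = 1365/7.32² = 25.47 W/m².
Initial: T₁ = [S(1−0.15)/(4σ)]^(1/4) = 98.85 K.
With α = 0.114, T₂ = 99.88 K.
ΔT = T₂ − T₁ = 1.030 K.

1.03 K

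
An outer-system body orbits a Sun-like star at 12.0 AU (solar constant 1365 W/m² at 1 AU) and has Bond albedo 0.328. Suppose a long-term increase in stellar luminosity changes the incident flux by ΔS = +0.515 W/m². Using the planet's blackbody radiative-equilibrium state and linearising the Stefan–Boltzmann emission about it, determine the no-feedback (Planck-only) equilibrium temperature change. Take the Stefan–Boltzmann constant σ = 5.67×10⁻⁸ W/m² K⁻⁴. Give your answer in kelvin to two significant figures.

By the inverse-square law, S = 1365/12.0² = 9.479 W/m².
Unperturbed T_e = [9.479·(1−0.328)/(4σ)]^¼ = 72.80 K.
ΔF = Δ[S(1−α)]/4 = (1−0.328)·+0.515/4 = 0.08652 W/m².
Planck response: λ_P = 4σT_e³ = 4·5.67×10⁻⁸·(72.80)³ = 0.08750 W/m²/K.
ΔT₀ = ΔF/λ_P = 0.08652/0.08750 = 0.989 K.

0.99 kelvin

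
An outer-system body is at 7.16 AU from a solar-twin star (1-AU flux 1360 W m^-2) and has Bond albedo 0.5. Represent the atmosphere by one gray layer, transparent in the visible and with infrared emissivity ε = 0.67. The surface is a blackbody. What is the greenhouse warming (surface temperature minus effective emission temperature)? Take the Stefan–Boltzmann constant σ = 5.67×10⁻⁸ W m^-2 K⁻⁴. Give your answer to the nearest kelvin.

Flux at the orbit: S = 1360/(7.16)² = 26.53 W m^-2.
Effective emission temperature (TOA balance): σT_e⁴ = S(1−α)/4 = 3.316 W m^-2 → T_e = 87.45 K.
The surface balance (absorbed SW + ε·downward IR = σT_s⁴) with T_a⁴ = T_s⁴/2 reduces to T_s = T_e·[2/(2−ε)]^¼ = 96.84 K.
The atmosphere warms the surface by 9.390 K.

9 K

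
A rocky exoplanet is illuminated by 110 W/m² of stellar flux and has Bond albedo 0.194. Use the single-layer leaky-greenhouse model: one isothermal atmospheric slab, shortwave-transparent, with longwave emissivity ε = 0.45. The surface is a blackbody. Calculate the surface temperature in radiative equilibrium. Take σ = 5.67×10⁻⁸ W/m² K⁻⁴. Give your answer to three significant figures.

150 K

Effective emission temperature (TOA balance): σT_e⁴ = S(1−α)/4 = 22.17 W/m² → T_e = 140.6 K.
Surface balance with a leaky layer gives σT_s⁴ = σT_e⁴·2/(2−ε), so T_s = T_e·[2/(2−0.45)]^(1/4) = 149.9 K.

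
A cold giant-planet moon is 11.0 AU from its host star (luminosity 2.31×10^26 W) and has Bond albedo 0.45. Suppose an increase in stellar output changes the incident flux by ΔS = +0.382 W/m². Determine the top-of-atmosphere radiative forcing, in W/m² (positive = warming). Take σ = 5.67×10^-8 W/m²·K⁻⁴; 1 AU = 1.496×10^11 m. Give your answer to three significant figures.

0.0525 W/m²

Orbital distance: d = 11.0 AU = 1.646×10^12 m.
S = L/(4πd²) = 6.788 W/m².
Only a fraction (1−α) is absorbed and it's spread over 4πR², so ΔF = (1−α)ΔS/4 = 0.05253 W/m².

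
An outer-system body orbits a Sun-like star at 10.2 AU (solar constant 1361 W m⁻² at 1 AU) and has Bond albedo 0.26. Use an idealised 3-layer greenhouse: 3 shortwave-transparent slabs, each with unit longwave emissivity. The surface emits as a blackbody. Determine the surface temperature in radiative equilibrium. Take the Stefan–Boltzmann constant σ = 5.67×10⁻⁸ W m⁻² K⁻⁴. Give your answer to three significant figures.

114 K

Irradiance scales as 1/d², so S = 1361 W m⁻² × (1/10.2)² = 13.08 W m⁻².
The effective emission temperature is T_e = [S(1−α)/(4σ)]^¼ = 80.83 K.
With N = 3 opaque layers, T_s = (N+1)^(1/4)·T_e = 4^(1/4)·80.83 = 114.3 K.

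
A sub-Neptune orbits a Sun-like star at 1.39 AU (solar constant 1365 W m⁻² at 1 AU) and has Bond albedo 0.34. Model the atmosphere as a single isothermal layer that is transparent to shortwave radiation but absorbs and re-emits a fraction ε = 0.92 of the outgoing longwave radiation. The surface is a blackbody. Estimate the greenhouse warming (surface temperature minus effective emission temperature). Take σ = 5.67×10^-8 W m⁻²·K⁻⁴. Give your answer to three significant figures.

35.5 K

Irradiance scales as 1/d², so S = 1365 W m⁻² × (1/1.39)² = 706.5 W m⁻².
The planet radiates to space at T_e = [S(1−α)/(4σ)]^(1/4) = 212.9 K.
Surface balance with a leaky layer gives σT_s⁴ = σT_e⁴·2/(2−ε), so T_s = T_e·[2/(2−0.92)]^(1/4) = 248.4 K.
T_s − T_e = 248.4 − 212.9 = 35.46 K.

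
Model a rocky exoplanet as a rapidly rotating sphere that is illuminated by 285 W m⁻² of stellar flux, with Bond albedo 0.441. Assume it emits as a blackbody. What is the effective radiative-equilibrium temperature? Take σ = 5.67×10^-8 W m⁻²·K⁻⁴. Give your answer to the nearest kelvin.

163 K

Absorbed flux (global mean): S(1−α)/4 = 285.0·0.559/4 = 39.83 W m⁻².
In equilibrium σT⁴ equals this, so T = 162.8 K.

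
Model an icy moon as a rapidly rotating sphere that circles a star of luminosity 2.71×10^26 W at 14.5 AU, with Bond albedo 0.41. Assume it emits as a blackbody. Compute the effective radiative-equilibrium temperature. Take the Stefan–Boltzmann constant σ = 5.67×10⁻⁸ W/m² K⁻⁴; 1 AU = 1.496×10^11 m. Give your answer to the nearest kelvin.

59 kelvin

d = 14.5 × 1.496×10^11 m = 2.169×10^12 m.
S = L/(4πd²) = 4.583 W/m².
The planet absorbs (1−α)S over its disc πR² and re-emits over 4πR², so the mean absorbed flux is (1−0.41)·4.583/4 = 0.6760 W/m².
In equilibrium σT⁴ equals this, so T = 58.76 K.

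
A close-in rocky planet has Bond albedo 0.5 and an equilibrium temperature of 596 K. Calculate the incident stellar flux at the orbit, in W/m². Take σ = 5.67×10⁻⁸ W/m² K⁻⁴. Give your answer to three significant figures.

From S(1−α)/4 = σT⁴: S = 4σT⁴/(1−α).
σT⁴ = 5.67×10⁻⁸·(596)⁴ = 7154 W/m².
S = 4·7154/0.5 = 57230 W/m².

57200 W/m²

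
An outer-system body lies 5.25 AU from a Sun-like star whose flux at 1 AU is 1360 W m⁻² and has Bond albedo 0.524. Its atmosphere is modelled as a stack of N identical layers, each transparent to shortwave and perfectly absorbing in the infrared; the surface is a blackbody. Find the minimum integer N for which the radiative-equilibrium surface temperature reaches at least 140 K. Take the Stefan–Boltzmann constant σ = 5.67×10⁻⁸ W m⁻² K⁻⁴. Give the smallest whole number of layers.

Irradiance scales as 1/d², so S = 1360 W m⁻² × (1/5.25)² = 49.34 W m⁻².
Top-of-atmosphere balance: σT_e⁴ = S(1−α)/4 = 5.872 W m⁻² → T_e = 100.9 K.
T_s = (N+1)^(1/4)·T_e ≥ 140 K requires N+1 ≥ (T_s/T_e)⁴ = (140/100.9)⁴ = 3.710.
So N ≥ 2.710; the smallest integer is N = 3.

3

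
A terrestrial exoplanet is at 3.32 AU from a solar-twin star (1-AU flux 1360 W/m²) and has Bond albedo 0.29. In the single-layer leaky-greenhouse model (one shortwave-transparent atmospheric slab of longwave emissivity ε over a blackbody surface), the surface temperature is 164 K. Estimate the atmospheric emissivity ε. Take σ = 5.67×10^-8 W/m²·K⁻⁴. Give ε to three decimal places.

0.932

By the inverse-square law, S = 1360/3.32² = 123.4 W/m².
TOA balance gives T_e = 140.2 K.
Since (2−ε)/2 = (T_e/T_s)⁴ = 0.5340, ε = 0.9321.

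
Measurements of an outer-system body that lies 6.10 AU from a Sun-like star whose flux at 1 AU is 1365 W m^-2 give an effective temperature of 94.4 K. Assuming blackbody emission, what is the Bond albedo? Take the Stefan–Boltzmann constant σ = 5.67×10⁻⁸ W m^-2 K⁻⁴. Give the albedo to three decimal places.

0.509

Flux at the orbit: S = 1365/(6.10)² = 36.68 W m^-2.
Energy balance: S(1−α)/4 = σT⁴, so 1−α = 4σT⁴/S.
4σT⁴ = 4·5.67×10⁻⁸·(94.4)⁴ = 18.01 W m^-2.
Hence α = 1 − 18.01/36.68 = 0.5090.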